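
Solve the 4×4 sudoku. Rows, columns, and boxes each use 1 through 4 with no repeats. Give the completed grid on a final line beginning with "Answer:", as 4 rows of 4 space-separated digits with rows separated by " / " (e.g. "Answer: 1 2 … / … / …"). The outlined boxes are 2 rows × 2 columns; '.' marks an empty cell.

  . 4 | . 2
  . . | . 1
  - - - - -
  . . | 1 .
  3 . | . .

Step 1. [r3c2∈{2}] r3c2 is down to just 2, so r3c2=2.
Step 2. [r2c3∈{3,4}] 4 has one home in row 2: r2c3, so r2c3=4.
Step 3. [r3c4∈{3,4}] across row 3, 3 lands solely at r3c4 ⇒ r3c4=3.
Step 4. [r2c2∈{3}] r2c2's peers cover all but 3. So r2c2=3.
Step 5. [r2c1∈{2}] nothing but 2 survives at r2c1. So r2c1=2.
Step 6. [r4c3∈{2}] only 2 remains possible at r4c3. So r4c3=2.
Step 7. [r4c2∈{1}] nothing but 1 survives at r4c2 ⇒ r4c2=1.
Step 8. [r3c1∈{4}] r3c1 has the single candidate 4 ⇒ r3c1=4.
Step 9. [r1c3∈{3}] nothing but 3 survives at r1c3, so r1c3=3.
Step 10. [r4c4∈{4}] nothing but 4 survives at r4c4. So r4c4=4.
Step 11. [r1c1∈{1}] nothing but 1 survives at r1c1. So r1c1=1.

Answer: 1 4 3 2 / 2 3 4 1 / 4 2 1 3 / 3 1 2 4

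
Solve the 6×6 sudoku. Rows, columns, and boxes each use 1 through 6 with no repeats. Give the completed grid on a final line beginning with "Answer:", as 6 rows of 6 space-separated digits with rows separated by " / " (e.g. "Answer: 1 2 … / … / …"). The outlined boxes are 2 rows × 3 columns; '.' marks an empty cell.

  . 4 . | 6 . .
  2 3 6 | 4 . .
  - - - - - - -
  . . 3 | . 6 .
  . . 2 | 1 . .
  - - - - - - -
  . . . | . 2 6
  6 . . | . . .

Step 1. [r1c6∈{1,2,3,5}] across row 1, 2 lands solely at r1c6, so r1c6=2.
Step 2. [r5c1∈{1,3,4,5}] r5c1 is the only open cell in col 1 admitting 3, so r5c1=3.
Step 3. [r5c4∈{5}] r5c4's peers cover all but 5 ⇒ r5c4=5.
Step 4. [r1c5∈{1,3,5}] across row 1, 3 lands solely at r1c5, so r1c5=3.
Step 5. [r5c2∈{1}] nothing but 1 survives at r5c2 ⇒ r5c2=1.
Step 6. [r3c2∈{5}] r3c2 is down to just 5. So r3c2=5.
Step 7. [r3c6∈{4}] only 4 remains possible at r3c6, so r3c6=4.
Step 8. [r4c5∈{5}] r4c5 has the single candidate 5, so r4c5=5.
Step 9. [r1c3∈{1,5}] col 3 places 1 nowhere but r1c3 ⇒ r1c3=1.
Step 10. [r6c5∈{1,4}] 4 has one home in col 5: r6c5 ⇒ r6c5=4.
Step 11. [r6c6∈{1,3}] in row 6, 1 fits only at r6c6. So r6c6=1.
Step 12. [r6c2∈{2}] only 2 remains possible at r6c2, so r6c2=2.
Step 13. [r5c3∈{4}] nothing but 4 survives at r5c3, so r5c3=4.
Step 14. [r4c2∈{6}] r4c2 has the single candidate 6, so r4c2=6.
Step 15. [r3c1∈{1}] only 1 remains possible at r3c1, so r3c1=1.
Step 16. [r2c6∈{5}] r2c6 is down to just 5, so r2c6=5.
Step 17. [r4c1∈{4}] r4c1's peers cover all but 4, so r4c1=4.
Step 18. [r3c4∈{2}] nothing but 2 survives at r3c4 ⇒ r3c4=2.
Step 19. [r6c3∈{5}] only 5 remains possible at r6c3 ⇒ r6c3=5.
Step 20. [r6c4∈{3}] only 3 remains possible at r6c4 ⇒ r6c4=3.
Step 21. [r2c5∈{1}] r2c5 has the single candidate 1 ⇒ r2c5=1.
Step 22. [r1c1∈{5}] r1c1's peers cover all but 5. So r1c1=5.
Step 23. [r4c6∈{3}] nothing but 3 survives at r4c6, so r4c6=3.

Answer: 5 4 1 6 3 2 / 2 3 6 4 1 5 / 1 5 3 2 6 4 / 4 6 2 1 5 3 / 3 1 4 5 2 6 / 6 2 5 3 4 1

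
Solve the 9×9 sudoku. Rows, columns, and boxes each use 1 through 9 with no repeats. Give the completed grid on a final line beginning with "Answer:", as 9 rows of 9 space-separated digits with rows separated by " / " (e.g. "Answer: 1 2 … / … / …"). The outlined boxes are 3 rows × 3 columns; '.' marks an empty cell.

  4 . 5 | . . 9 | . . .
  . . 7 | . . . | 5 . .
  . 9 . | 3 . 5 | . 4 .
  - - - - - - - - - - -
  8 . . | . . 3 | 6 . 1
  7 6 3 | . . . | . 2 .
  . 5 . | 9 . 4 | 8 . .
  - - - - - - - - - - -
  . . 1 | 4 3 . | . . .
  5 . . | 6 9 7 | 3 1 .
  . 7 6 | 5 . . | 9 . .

Step 1. [r2c6∈{1,2,6,8}] across col 6, 6 lands solely at r2c6 ⇒ r2c6=6.
Step 2. [r9c8∈{8}] r9c8's peers cover all but 8 ⇒ r9c8=8.
Step 3. [r6c3∈{2}] r6c3 is down to just 2. So r6c3=2.
Step 4. [r3c3∈{8}] only 8 remains possible at r3c3, so r3c3=8.
Step 5. [r5c9∈{4,5,9}] in row 5, 9 fits only at r5c9. So r5c9=9.
Step 6. [r7c9∈{2,5,6,7}] in col 9, 5 fits only at r7c9, so r7c9=5.
Step 7. [r8c2∈{2,4,8}] r8c2 is the only open cell in row 8 admitting 8 ⇒ r8c2=8.
Step 8. [r7c2∈{2}] only 2 remains possible at r7c2 ⇒ r7c2=2.
Step 9. [r8c9∈{2,4}] across row 8, 2 lands solely at r8c9, so r8c9=2.
Step 10. [r3c1∈{1,2,6}] across col 1, 6 lands solely at r3c1 ⇒ r3c1=6.
Step 11. [r3c9∈{7}] r3c9 has the single candidate 7, so r3c9=7.
Step 12. [r2c1∈{1,2,3}] col 1 places 2 nowhere but r2c1, so r2c1=2.
Step 13. [r1c9∈{3,6,8}] r1c9 is the only open cell in col 9 admitting 6 ⇒ r1c9=6.
Step 14. [r1c8∈{3}] r1c8 has the single candidate 3, so r1c8=3.
Step 15. [r1c2∈{1}] r1c2 is down to just 1. So r1c2=1.
Step 16. [r1c7∈{2}] r1c7 is down to just 2, so r1c7=2.
Step 17. [r5c5∈{1,5,8}] row 5 places 5 nowhere but r5c5 ⇒ r5c5=5.
Step 18. [r6c8∈{7}] r6c8 is down to just 7. So r6c8=7.
Step 19. [r3c5∈{1,2}] row 3 places 2 nowhere but r3c5 ⇒ r3c5=2.
Step 20. [r9c5∈{1}] r9c5 is down to just 1 ⇒ r9c5=1.
Step 21. [r2c9∈{8}] only 8 remains possible at r2c9 ⇒ r2c9=8.
Step 22. [r5c6∈{1,8}] r5c6 is the only open cell in col 6 admitting 1. So r5c6=1.
Step 23. [r1c5∈{7,8}] r1c5 is the only open cell in col 5 admitting 8 ⇒ r1c5=8.
Step 24. [r1c4∈{7}] r1c4 is down to just 7, so r1c4=7.
Step 25. [r4c3∈{4,9}] across row 4, 9 lands solely at r4c3 ⇒ r4c3=9.
Step 26. [r6c9∈{3}] r6c9 has the single candidate 3. So r6c9=3.
Step 27. [r7c7∈{7}] r7c7 is down to just 7 ⇒ r7c7=7.
Step 28. [r9c6∈{2}] nothing but 2 survives at r9c6 ⇒ r9c6=2.
Step 29. [r4c5∈{7}] r4c5 is down to just 7 ⇒ r4c5=7.
Step 30. [r2c8∈{9}] r2c8 is down to just 9, so r2c8=9.
Step 31. [r7c8∈{6}] r7c8 has the single candidate 6, so r7c8=6.
Step 32. [r2c4∈{1}] r2c4 is down to just 1, so r2c4=1.
Step 33. [r6c5∈{6}] r6c5 is down to just 6, so r6c5=6.
Step 34. [r6c1∈{1}] r6c1's peers cover all but 1, so r6c1=1.
Step 35. [r2c5∈{4}] nothing but 4 survives at r2c5, so r2c5=4.
Step 36. [r7c6∈{8}] r7c6 is down to just 8. So r7c6=8.
Step 37. [r3c7∈{1}] only 1 remains possible at r3c7 ⇒ r3c7=1.
Step 38. [r4c2∈{4}] r4c2's peers cover all but 4. So r4c2=4.
Step 39. [r5c4∈{8}] nothing but 8 survives at r5c4 ⇒ r5c4=8.
Step 40. [r7c1∈{9}] only 9 remains possible at r7c1. So r7c1=9.
Step 41. [r4c8∈{5}] r4c8's peers cover all but 5, so r4c8=5.
Step 42. [r2c2∈{3}] r2c2 has the single candidate 3 ⇒ r2c2=3.
Step 43. [r9c1∈{3}] only 3 remains possible at r9c1, so r9c1=3.
Step 44. [r8c3∈{4}] r8c3 has the single candidate 4 ⇒ r8c3=4.
Step 45. [r5c7∈{4}] r5c7 has the single candidate 4 ⇒ r5c7=4.
Step 46. [r9c9∈{4}] r9c9 is down to just 4, so r9c9=4.
Step 47. [r4c4∈{2}] nothing but 2 survives at r4c4 ⇒ r4c4=2.

Answer: 4 1 5 7 8 9 2 3 6 / 2 3 7 1 4 6 5 9 8 / 6 9 8 3 2 5 1 4 7 / 8 4 9 2 7 3 6 5 1 / 7 6 3 8 5 1 4 2 9 / 1 5 2 9 6 4 8 7 3 / 9 2 1 4 3 8 7 6 5 / 5 8 4 6 9 7 3 1 2 / 3 7 6 5 1 2 9 8 4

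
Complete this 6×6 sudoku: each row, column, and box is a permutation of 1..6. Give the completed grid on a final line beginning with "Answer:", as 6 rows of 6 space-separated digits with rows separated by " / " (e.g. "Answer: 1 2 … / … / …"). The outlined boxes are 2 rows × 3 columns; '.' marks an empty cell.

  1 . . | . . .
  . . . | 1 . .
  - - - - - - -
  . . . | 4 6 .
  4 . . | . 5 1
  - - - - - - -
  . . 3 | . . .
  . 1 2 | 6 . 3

Step 1. [r5c2∈{4,5,6}] r5c2 is the only open cell in box 5 admitting 4 ⇒ r5c2=4.
Step 2. [r3c6∈{2}] r3c6 has the single candidate 2. So r3c6=2.
Step 3. [r2c1∈{2,3,5,6}] 2 has one home in col 1: r2c1. So r2c1=2.
Step 4. [r5c6∈{5}] nothing but 5 survives at r5c6 ⇒ r5c6=5.
Step 5. [r1c4∈{2,3,5}] r1c4 is the only open cell in col 4 admitting 5 ⇒ r1c4=5.
Step 6. [r3c1∈{3,5}] in col 1, 3 fits only at r3c1 ⇒ r3c1=3.
Step 7. [r1c5∈{2,3,4}] in row 1, 2 fits only at r1c5, so r1c5=2.
Step 8. [r4c3∈{6}] only 6 remains possible at r4c3, so r4c3=6.
Step 9. [r3c2∈{5}] only 5 remains possible at r3c2. So r3c2=5.
Step 10. [r1c2∈{3,6}] across row 1, 3 lands solely at r1c2. So r1c2=3.
Step 11. [r1c6∈{4,6}] r1c6 is the only open cell in row 1 admitting 6, so r1c6=6.
Step 12. [r2c6∈{4}] nothing but 4 survives at r2c6, so r2c6=4.
Step 13. [r3c3∈{1}] r3c3 is down to just 1 ⇒ r3c3=1.
Step 14. [r2c2∈{6}] r2c2 is down to just 6 ⇒ r2c2=6.
Step 15. [r4c2∈{2}] nothing but 2 survives at r4c2, so r4c2=2.
Step 16. [r6c5∈{4}] r6c5 is down to just 4, so r6c5=4.
Step 17. [r5c1∈{6}] r5c1 is down to just 6. So r5c1=6.
Step 18. [r2c5∈{3}] r2c5 has the single candidate 3. So r2c5=3.
Step 19. [r4c4∈{3}] r4c4's peers cover all but 3 ⇒ r4c4=3.
Step 20. [r5c5∈{1}] r5c5 is down to just 1, so r5c5=1.
Step 21. [r5c4∈{2}] only 2 remains possible at r5c4. So r5c4=2.
Step 22. [r2c3∈{5}] r2c3 has the single candidate 5. So r2c3=5.
Step 23. [r6c1∈{5}] r6c1 is down to just 5 ⇒ r6c1=5.
Step 24. [r1c3∈{4}] nothing but 4 survives at r1c3, so r1c3=4.

Answer: 1 3 4 5 2 6 / 2 6 5 1 3 4 / 3 5 1 4 6 2 / 4 2 6 3 5 1 / 6 4 3 2 1 5 / 5 1 2 6 4 3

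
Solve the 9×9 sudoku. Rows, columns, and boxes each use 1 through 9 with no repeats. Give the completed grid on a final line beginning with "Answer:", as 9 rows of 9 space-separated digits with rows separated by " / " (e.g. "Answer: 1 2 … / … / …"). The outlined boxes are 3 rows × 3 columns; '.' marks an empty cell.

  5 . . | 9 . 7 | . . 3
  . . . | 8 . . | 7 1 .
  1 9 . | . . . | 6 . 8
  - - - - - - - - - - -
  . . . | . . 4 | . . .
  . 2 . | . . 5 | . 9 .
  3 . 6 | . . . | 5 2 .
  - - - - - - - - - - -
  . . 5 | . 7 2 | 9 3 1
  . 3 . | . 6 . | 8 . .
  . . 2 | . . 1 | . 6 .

Step 1. [r9c7∈{4}] nothing but 4 survives at r9c7, so r9c7=4.
Step 2. [r9c5∈{3,5,8,9}] in box 8, 8 fits only at r9c5 ⇒ r9c5=8.
Step 3. [r9c2∈{7}] r9c2 is down to just 7 ⇒ r9c2=7.
Step 4. [r1c8∈{4}] nothing but 4 survives at r1c8 ⇒ r1c8=4.
Step 5. [r3c6∈{3}] r3c6's peers cover all but 3. So r3c6=3.
Step 6. [r7c4∈{4}] r7c4's peers cover all but 4 ⇒ r7c4=4.
Step 7. [r9c9∈{5}] r9c9 has the single candidate 5 ⇒ r9c9=5.
Step 8. [r2c5∈{2,4,5}] 5 has one home in row 2: r2c5, so r2c5=5.
Step 9. [r1c2∈{6,8}] row 1 places 6 nowhere but r1c2. So r1c2=6.
Step 10. [r4c8∈{7,8}] 8 has one home in col 8: r4c8 ⇒ r4c8=8.
Step 11. [r2c2∈{4}] r2c2 has the single candidate 4 ⇒ r2c2=4.
Step 12. [r8c3∈{1,4,9}] across row 8, 1 lands solely at r8c3. So r8c3=1.
Step 13. [r5c3∈{4,7,8}] r5c3 is the only open cell in col 3 admitting 4 ⇒ r5c3=4.
Step 14. [r1c5∈{1,2}] in row 1, 1 fits only at r1c5. So r1c5=1.
Step 15. [r5c5∈{3}] r5c5's peers cover all but 3. So r5c5=3.
Step 16. [r5c1∈{7,8}] in row 5, 8 fits only at r5c1, so r5c1=8.
Step 17. [r4c1∈{7,9}] col 1 places 7 nowhere but r4c1 ⇒ r4c1=7.
Step 18. [r8c6∈{9}] r8c6 has the single candidate 9, so r8c6=9.
Step 19. [r6c2∈{1}] only 1 remains possible at r6c2, so r6c2=1.
Step 20. [r6c4∈{7}] r6c4's peers cover all but 7, so r6c4=7.
Step 21. [r8c9∈{2,7}] row 8 places 2 nowhere but r8c9 ⇒ r8c9=2.
Step 22. [r4c9∈{6}] r4c9 is down to just 6. So r4c9=6.
Step 23. [r3c4∈{2}] r3c4's peers cover all but 2 ⇒ r3c4=2.
Step 24. [r4c4∈{1}] only 1 remains possible at r4c4, so r4c4=1.
Step 25. [r4c3∈{9}] nothing but 9 survives at r4c3. So r4c3=9.
Step 26. [r2c9∈{9}] nothing but 9 survives at r2c9. So r2c9=9.
Step 27. [r4c5∈{2}] r4c5 is down to just 2. So r4c5=2.
Step 28. [r4c2∈{5}] only 5 remains possible at r4c2 ⇒ r4c2=5.
Step 29. [r6c5∈{9}] r6c5 has the single candidate 9, so r6c5=9.
Step 30. [r9c1∈{9}] nothing but 9 survives at r9c1 ⇒ r9c1=9.
Step 31. [r3c5∈{4}] r3c5's peers cover all but 4, so r3c5=4.
Step 32. [r2c3∈{3}] nothing but 3 survives at r2c3 ⇒ r2c3=3.
Step 33. [r5c7∈{1}] r5c7 is down to just 1. So r5c7=1.
Step 34. [r4c7∈{3}] nothing but 3 survives at r4c7, so r4c7=3.
Step 35. [r2c6∈{6}] r2c6 has the single candidate 6. So r2c6=6.
Step 36. [r3c3∈{7}] r3c3 is down to just 7 ⇒ r3c3=7.
Step 37. [r6c6∈{8}] r6c6's peers cover all but 8 ⇒ r6c6=8.
Step 38. [r8c4∈{5}] r8c4 is down to just 5. So r8c4=5.
Step 39. [r3c8∈{5}] r3c8's peers cover all but 5 ⇒ r3c8=5.
Step 40. [r5c4∈{6}] r5c4 has the single candidate 6 ⇒ r5c4=6.
Step 41. [r6c9∈{4}] only 4 remains possible at r6c9 ⇒ r6c9=4.
Step 42. [r9c4∈{3}] only 3 remains possible at r9c4 ⇒ r9c4=3.
Step 43. [r5c9∈{7}] only 7 remains possible at r5c9, so r5c9=7.
Step 44. [r8c1∈{4}] r8c1's peers cover all but 4. So r8c1=4.
Step 45. [r7c2∈{8}] r7c2's peers cover all but 8, so r7c2=8.
Step 46. [r8c8∈{7}] r8c8 is down to just 7, so r8c8=7.
Step 47. [r1c7∈{2}] only 2 remains possible at r1c7. So r1c7=2.
Step 48. [r1c3∈{8}] nothing but 8 survives at r1c3 ⇒ r1c3=8.
Step 49. [r2c1∈{2}] nothing but 2 survives at r2c1, so r2c1=2.
Step 50. [r7c1∈{6}] nothing but 6 survives at r7c1, so r7c1=6.

Answer: 5 6 8 9 1 7 2 4 3 / 2 4 3 8 5 6 7 1 9 / 1 9 7 2 4 3 6 5 8 / 7 5 9 1 2 4 3 8 6 / 8 2 4 6 3 5 1 9 7 / 3 1 6 7 9 8 5 2 4 / 6 8 5 4 7 2 9 3 1 / 4 3 1 5 6 9 8 7 2 / 9 7 2 3 8 1 4 6 5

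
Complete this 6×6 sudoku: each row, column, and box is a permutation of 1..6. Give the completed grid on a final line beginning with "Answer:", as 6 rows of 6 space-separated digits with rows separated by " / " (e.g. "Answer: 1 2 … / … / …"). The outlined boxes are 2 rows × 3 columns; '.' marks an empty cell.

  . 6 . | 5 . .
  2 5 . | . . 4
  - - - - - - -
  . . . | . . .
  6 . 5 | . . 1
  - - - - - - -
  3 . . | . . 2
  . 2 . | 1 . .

Step 1. [r1c6∈{3}] nothing but 3 survives at r1c6 ⇒ r1c6=3.
Step 2. [r3c3∈{1,2,3,4}] in col 3, 2 fits only at r3c3. So r3c3=2.
Step 3. [r6c5∈{3,4,5,6}] 3 has one home in row 6: r6c5, so r6c5=3.
Step 4. [r5c5∈{4,5,6}] r5c5 is the only open cell in row 5 admitting 5 ⇒ r5c5=5.
Step 5. [r5c4∈{4,6}] in box 6, 4 fits only at r5c4. So r5c4=4.
Step 6. [r1c5∈{1,2}] across row 1, 2 lands solely at r1c5. So r1c5=2.
Step 7. [r5c2∈{1}] nothing but 1 survives at r5c2 ⇒ r5c2=1.
Step 8. [r4c5∈{4}] nothing but 4 survives at r4c5, so r4c5=4.
Step 9. [r3c5∈{6}] only 6 remains possible at r3c5 ⇒ r3c5=6.
Step 10. [r3c2∈{3,4}] r3c2 is the only open cell in col 2 admitting 4 ⇒ r3c2=4.
Step 11. [r6c1∈{4,5}] in row 6, 5 fits only at r6c1 ⇒ r6c1=5.
Step 12. [r6c3∈{4,6}] across row 6, 4 lands solely at r6c3 ⇒ r6c3=4.
Step 13. [r1c3∈{1}] r1c3 is down to just 1 ⇒ r1c3=1.
Step 14. [r4c2∈{3}] only 3 remains possible at r4c2, so r4c2=3.
Step 15. [r3c4∈{3}] only 3 remains possible at r3c4, so r3c4=3.
Step 16. [r2c3∈{3}] r2c3 is down to just 3 ⇒ r2c3=3.
Step 17. [r4c4∈{2}] r4c4's peers cover all but 2. So r4c4=2.
Step 18. [r5c3∈{6}] r5c3 is down to just 6, so r5c3=6.
Step 19. [r1c1∈{4}] r1c1 is down to just 4 ⇒ r1c1=4.
Step 20. [r3c6∈{5}] r3c6 is down to just 5, so r3c6=5.
Step 21. [r6c6∈{6}] only 6 remains possible at r6c6. So r6c6=6.
Step 22. [r2c5∈{1}] only 1 remains possible at r2c5. So r2c5=1.
Step 23. [r2c4∈{6}] r2c4 is down to just 6 ⇒ r2c4=6.
Step 24. [r3c1∈{1}] r3c1's peers cover all but 1. So r3c1=1.

Answer: 4 6 1 5 2 3 / 2 5 3 6 1 4 / 1 4 2 3 6 5 / 6 3 5 2 4 1 / 3 1 6 4 5 2 / 5 2 4 1 3 6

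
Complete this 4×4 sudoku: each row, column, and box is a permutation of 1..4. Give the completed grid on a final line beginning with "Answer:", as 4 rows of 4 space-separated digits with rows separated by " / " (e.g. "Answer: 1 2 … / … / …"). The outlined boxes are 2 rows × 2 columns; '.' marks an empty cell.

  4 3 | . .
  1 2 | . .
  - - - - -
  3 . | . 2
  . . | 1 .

Step 1. [r3c3∈{4}] r3c3 has the single candidate 4, so r3c3=4.
Step 2. [r2c3∈{3}] r2c3's peers cover all but 3 ⇒ r2c3=3.
Step 3. [r3c2∈{1}] nothing but 1 survives at r3c2. So r3c2=1.
Step 4. [r4c2∈{4}] nothing but 4 survives at r4c2, so r4c2=4.
Step 5. [r2c4∈{4}] r2c4 is down to just 4 ⇒ r2c4=4.
Step 6. [r1c3∈{2}] r1c3 has the single candidate 2. So r1c3=2.
Step 7. [r4c1∈{2}] r4c1 is down to just 2. So r4c1=2.
Step 8. [r4c4∈{3}] nothing but 3 survives at r4c4, so r4c4=3.
Step 9. [r1c4∈{1}] r1c4 has the single candidate 1. So r1c4=1.

Answer: 4 3 2 1 / 1 2 3 4 / 3 1 4 2 / 2 4 1 3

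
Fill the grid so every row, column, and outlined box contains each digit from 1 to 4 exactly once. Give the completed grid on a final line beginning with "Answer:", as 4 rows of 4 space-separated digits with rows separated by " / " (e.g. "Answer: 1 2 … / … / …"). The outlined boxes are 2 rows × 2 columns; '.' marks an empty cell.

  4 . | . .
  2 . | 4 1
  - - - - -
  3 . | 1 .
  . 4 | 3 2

Step 1. [r1c4∈{3}] r1c4's peers cover all but 3, so r1c4=3.
Step 2. [r1c3∈{2}] r1c3 has the single candidate 2. So r1c3=2.
Step 3. [r3c2∈{2}] nothing but 2 survives at r3c2. So r3c2=2.
Step 4. [r2c2∈{3}] r2c2 is down to just 3, so r2c2=3.
Step 5. [r3c4∈{4}] r3c4 is down to just 4. So r3c4=4.
Step 6. [r1c2∈{1}] r1c2's peers cover all but 1. So r1c2=1.
Step 7. [r4c1∈{1}] nothing but 1 survives at r4c1, so r4c1=1.

Answer: 4 1 2 3 / 2 3 4 1 / 3 2 1 4 / 1 4 3 2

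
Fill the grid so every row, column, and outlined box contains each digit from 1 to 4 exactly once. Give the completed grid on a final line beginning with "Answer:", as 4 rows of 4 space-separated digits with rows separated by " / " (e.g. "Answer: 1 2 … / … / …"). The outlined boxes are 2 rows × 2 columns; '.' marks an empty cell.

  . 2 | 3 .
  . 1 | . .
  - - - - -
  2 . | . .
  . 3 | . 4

Step 1. [r2c3∈{2,4}] across col 3, 4 lands solely at r2c3. So r2c3=4.
Step 2. [r3c3∈{1}] r3c3 is down to just 1 ⇒ r3c3=1.
Step 3. [r3c2∈{4}] r3c2 has the single candidate 4, so r3c2=4.
Step 4. [r2c4∈{2}] nothing but 2 survives at r2c4 ⇒ r2c4=2.
Step 5. [r3c4∈{3}] nothing but 3 survives at r3c4 ⇒ r3c4=3.
Step 6. [r4c1∈{1}] nothing but 1 survives at r4c1 ⇒ r4c1=1.
Step 7. [r2c1∈{3}] nothing but 3 survives at r2c1 ⇒ r2c1=3.
Step 8. [r1c4∈{1}] only 1 remains possible at r1c4 ⇒ r1c4=1.
Step 9. [r1c1∈{4}] r1c1's peers cover all but 4, so r1c1=4.
Step 10. [r4c3∈{2}] r4c3 is down to just 2, so r4c3=2.

Answer: 4 2 3 1 / 3 1 4 2 / 2 4 1 3 / 1 3 2 4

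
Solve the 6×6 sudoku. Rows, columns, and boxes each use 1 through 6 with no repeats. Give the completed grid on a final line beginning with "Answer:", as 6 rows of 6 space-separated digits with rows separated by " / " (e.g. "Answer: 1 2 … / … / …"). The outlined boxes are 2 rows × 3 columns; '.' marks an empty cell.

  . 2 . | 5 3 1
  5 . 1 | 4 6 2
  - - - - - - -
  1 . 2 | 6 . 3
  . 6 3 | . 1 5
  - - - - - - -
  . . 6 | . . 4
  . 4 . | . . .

Step 1. [r5c2∈{1,3,5}] across col 2, 1 lands solely at r5c2, so r5c2=1.
Step 2. [r4c4∈{2}] only 2 remains possible at r4c4. So r4c4=2.
Step 3. [r5c5∈{2,5}] 5 has one home in row 5: r5c5. So r5c5=5.
Step 4. [r5c4∈{3}] only 3 remains possible at r5c4. So r5c4=3.
Step 5. [r5c1∈{2}] nothing but 2 survives at r5c1 ⇒ r5c1=2.
Step 6. [r4c1∈{4}] nothing but 4 survives at r4c1 ⇒ r4c1=4.
Step 7. [r3c5∈{4}] r3c5 has the single candidate 4. So r3c5=4.
Step 8. [r6c1∈{3}] only 3 remains possible at r6c1, so r6c1=3.
Step 9. [r1c1∈{6}] r1c1 has the single candidate 6. So r1c1=6.
Step 10. [r1c3∈{4}] nothing but 4 survives at r1c3, so r1c3=4.
Step 11. [r6c6∈{6}] only 6 remains possible at r6c6, so r6c6=6.
Step 12. [r6c4∈{1}] nothing but 1 survives at r6c4. So r6c4=1.
Step 13. [r6c3∈{5}] nothing but 5 survives at r6c3 ⇒ r6c3=5.
Step 14. [r2c2∈{3}] r2c2 has the single candidate 3 ⇒ r2c2=3.
Step 15. [r6c5∈{2}] r6c5 is down to just 2. So r6c5=2.
Step 16. [r3c2∈{5}] r3c2 has the single candidate 5. So r3c2=5.

Answer: 6 2 4 5 3 1 / 5 3 1 4 6 2 / 1 5 2 6 4 3 / 4 6 3 2 1 5 / 2 1 6 3 5 4 / 3 4 5 1 2 6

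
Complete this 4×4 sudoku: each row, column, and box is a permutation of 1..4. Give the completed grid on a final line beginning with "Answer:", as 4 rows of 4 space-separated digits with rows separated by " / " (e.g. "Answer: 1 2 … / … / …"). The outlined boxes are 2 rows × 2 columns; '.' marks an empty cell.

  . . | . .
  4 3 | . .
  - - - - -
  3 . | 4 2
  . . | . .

Step 1. [r2c4∈{1}] r2c4 has the single candidate 1, so r2c4=1.
Step 2. [r4c3∈{1,3}] in col 3, 1 fits only at r4c3. So r4c3=1.
Step 3. [r1c3∈{2,3}] col 3 places 3 nowhere but r1c3 ⇒ r1c3=3.
Step 4. [r4c1∈{2}] r4c1 has the single candidate 2. So r4c1=2.
Step 5. [r1c2∈{1,2}] across row 1, 2 lands solely at r1c2. So r1c2=2.
Step 6. [r2c3∈{2}] nothing but 2 survives at r2c3, so r2c3=2.
Step 7. [r1c1∈{1}] r1c1 has the single candidate 1 ⇒ r1c1=1.
Step 8. [r4c4∈{3}] r4c4 is down to just 3. So r4c4=3.
Step 9. [r3c2∈{1}] r3c2 is down to just 1 ⇒ r3c2=1.
Step 10. [r1c4∈{4}] nothing but 4 survives at r1c4, so r1c4=4.
Step 11. [r4c2∈{4}] nothing but 4 survives at r4c2, so r4c2=4.

Answer: 1 2 3 4 / 4 3 2 1 / 3 1 4 2 / 2 4 1 3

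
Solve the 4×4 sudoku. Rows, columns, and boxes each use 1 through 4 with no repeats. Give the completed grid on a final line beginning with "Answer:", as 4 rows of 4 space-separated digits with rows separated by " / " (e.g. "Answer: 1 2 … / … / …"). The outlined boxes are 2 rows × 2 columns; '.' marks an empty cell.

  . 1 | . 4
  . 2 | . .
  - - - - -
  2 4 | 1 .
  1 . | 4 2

Step 1. [r2c3∈{3}] r2c3's peers cover all but 3. So r2c3=3.
Step 2. [r1c1∈{3}] r1c1 has the single candidate 3, so r1c1=3.
Step 3. [r2c1∈{4}] r2c1 has the single candidate 4. So r2c1=4.
Step 4. [r3c4∈{3}] r3c4 is down to just 3. So r3c4=3.
Step 5. [r4c2∈{3}] r4c2 has the single candidate 3, so r4c2=3.
Step 6. [r2c4∈{1}] only 1 remains possible at r2c4. So r2c4=1.
Step 7. [r1c3∈{2}] only 2 remains possible at r1c3, so r1c3=2.

Answer: 3 1 2 4 / 4 2 3 1 / 2 4 1 3 / 1 3 4 2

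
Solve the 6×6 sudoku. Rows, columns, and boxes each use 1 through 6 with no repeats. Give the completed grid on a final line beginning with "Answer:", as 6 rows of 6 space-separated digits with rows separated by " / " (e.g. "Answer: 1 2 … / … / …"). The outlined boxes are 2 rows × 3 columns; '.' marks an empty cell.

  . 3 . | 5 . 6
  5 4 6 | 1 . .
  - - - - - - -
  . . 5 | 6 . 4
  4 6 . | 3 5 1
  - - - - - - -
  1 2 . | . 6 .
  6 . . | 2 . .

Step 1. [r2c6∈{2,3}] 2 has one home in col 6: r2c6 ⇒ r2c6=2.
Step 2. [r6c5∈{1,3,4}] 1 has one home in row 6: r6c5, so r6c5=1.
Step 3. [r1c1∈{2}] nothing but 2 survives at r1c1. So r1c1=2.
Step 4. [r6c3∈{3,4}] across row 6, 4 lands solely at r6c3 ⇒ r6c3=4.
Step 5. [r5c6∈{3,5}] r5c6 is the only open cell in row 5 admitting 5 ⇒ r5c6=5.
Step 6. [r3c1∈{3}] nothing but 3 survives at r3c1. So r3c1=3.
Step 7. [r5c3∈{3}] nothing but 3 survives at r5c3, so r5c3=3.
Step 8. [r4c3∈{2}] only 2 remains possible at r4c3 ⇒ r4c3=2.
Step 9. [r6c2∈{5}] r6c2's peers cover all but 5 ⇒ r6c2=5.
Step 10. [r5c4∈{4}] r5c4's peers cover all but 4, so r5c4=4.
Step 11. [r3c2∈{1}] r3c2's peers cover all but 1, so r3c2=1.
Step 12. [r3c5∈{2}] nothing but 2 survives at r3c5 ⇒ r3c5=2.
Step 13. [r2c5∈{3}] r2c5's peers cover all but 3. So r2c5=3.
Step 14. [r1c3∈{1}] nothing but 1 survives at r1c3. So r1c3=1.
Step 15. [r1c5∈{4}] r1c5's peers cover all but 4, so r1c5=4.
Step 16. [r6c6∈{3}] only 3 remains possible at r6c6 ⇒ r6c6=3.

Answer: 2 3 1 5 4 6 / 5 4 6 1 3 2 / 3 1 5 6 2 4 / 4 6 2 3 5 1 / 1 2 3 4 6 5 / 6 5 4 2 1 3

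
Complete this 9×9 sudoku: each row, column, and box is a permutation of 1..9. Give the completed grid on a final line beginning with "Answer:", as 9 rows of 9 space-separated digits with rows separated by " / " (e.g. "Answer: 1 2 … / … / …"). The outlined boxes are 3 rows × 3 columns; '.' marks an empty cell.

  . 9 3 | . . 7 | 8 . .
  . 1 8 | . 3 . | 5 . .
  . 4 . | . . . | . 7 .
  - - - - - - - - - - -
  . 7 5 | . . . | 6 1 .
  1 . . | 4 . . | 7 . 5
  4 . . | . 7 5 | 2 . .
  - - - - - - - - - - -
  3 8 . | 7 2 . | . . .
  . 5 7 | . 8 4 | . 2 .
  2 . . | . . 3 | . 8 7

Step 1. [r4c5∈{9}] nothing but 9 survives at r4c5, so r4c5=9.
Step 2. [r5c5∈{6}] only 6 remains possible at r5c5. So r5c5=6.
Step 3. [r8c1∈{6,9}] col 1 places 9 nowhere but r8c1. So r8c1=9.
Step 4. [r6c4∈{1,3,8}] in row 6, 1 fits only at r6c4, so r6c4=1.
Step 5. [r8c4∈{6}] nothing but 6 survives at r8c4 ⇒ r8c4=6.
Step 6. [r3c3∈{2,6}] across box 1, 2 lands solely at r3c3. So r3c3=2.
Step 7. [r4c9∈{3,4,8}] row 4 places 4 nowhere but r4c9 ⇒ r4c9=4.
Step 8. [r2c8∈{4,6,9}] across row 2, 4 lands solely at r2c8, so r2c8=4.
Step 9. [r1c8∈{6}] r1c8's peers cover all but 6 ⇒ r1c8=6.
Step 10. [r5c6∈{2,8}] r5c6 is the only open cell in row 5 admitting 8, so r5c6=8.
Step 11. [r9c2∈{6}] nothing but 6 survives at r9c2, so r9c2=6.
Step 12. [r1c1∈{5}] nothing but 5 survives at r1c1 ⇒ r1c1=5.
Step 13. [r1c4∈{2}] nothing but 2 survives at r1c4, so r1c4=2.
Step 14. [r2c4∈{9}] r2c4 is down to just 9. So r2c4=9.
Step 15. [r9c7∈{1,4,9}] across row 9, 9 lands solely at r9c7, so r9c7=9.
Step 16. [r1c9∈{1}] nothing but 1 survives at r1c9, so r1c9=1.
Step 17. [r6c2∈{3}] r6c2's peers cover all but 3. So r6c2=3.
Step 18. [r6c8∈{9}] nothing but 9 survives at r6c8, so r6c8=9.
Step 19. [r9c3∈{1,4}] r9c3 is the only open cell in row 9 admitting 4. So r9c3=4.
Step 20. [r9c5∈{1,5}] row 9 places 1 nowhere but r9c5 ⇒ r9c5=1.
Step 21. [r3c7∈{3}] r3c7 has the single candidate 3 ⇒ r3c7=3.
Step 22. [r2c6∈{6}] nothing but 6 survives at r2c6, so r2c6=6.
Step 23. [r9c4∈{5}] nothing but 5 survives at r9c4. So r9c4=5.
Step 24. [r8c7∈{1}] only 1 remains possible at r8c7, so r8c7=1.
Step 25. [r6c9∈{8}] r6c9 has the single candidate 8, so r6c9=8.
Step 26. [r3c9∈{9}] r3c9's peers cover all but 9 ⇒ r3c9=9.
Step 27. [r7c8∈{5}] nothing but 5 survives at r7c8. So r7c8=5.
Step 28. [r8c9∈{3}] r8c9's peers cover all but 3. So r8c9=3.
Step 29. [r4c6∈{2}] r4c6's peers cover all but 2, so r4c6=2.
Step 30. [r5c2∈{2}] nothing but 2 survives at r5c2. So r5c2=2.
Step 31. [r4c1∈{8}] nothing but 8 survives at r4c1. So r4c1=8.
Step 32. [r5c8∈{3}] r5c8 has the single candidate 3 ⇒ r5c8=3.
Step 33. [r7c6∈{9}] only 9 remains possible at r7c6. So r7c6=9.
Step 34. [r6c3∈{6}] only 6 remains possible at r6c3. So r6c3=6.
Step 35. [r4c4∈{3}] r4c4's peers cover all but 3, so r4c4=3.
Step 36. [r7c9∈{6}] only 6 remains possible at r7c9 ⇒ r7c9=6.
Step 37. [r3c5∈{5}] r3c5 has the single candidate 5 ⇒ r3c5=5.
Step 38. [r1c5∈{4}] r1c5 has the single candidate 4, so r1c5=4.
Step 39. [r2c1∈{7}] r2c1 has the single candidate 7. So r2c1=7.
Step 40. [r7c7∈{4}] r7c7 has the single candidate 4 ⇒ r7c7=4.
Step 41. [r3c6∈{1}] only 1 remains possible at r3c6. So r3c6=1.
Step 42. [r7c3∈{1}] r7c3 is down to just 1. So r7c3=1.
Step 43. [r5c3∈{9}] r5c3's peers cover all but 9. So r5c3=9.
Step 44. [r2c9∈{2}] r2c9's peers cover all but 2, so r2c9=2.
Step 45. [r3c4∈{8}] r3c4 has the single candidate 8, so r3c4=8.
Step 46. [r3c1∈{6}] r3c1 is down to just 6. So r3c1=6.

Answer: 5 9 3 2 4 7 8 6 1 / 7 1 8 9 3 6 5 4 2 / 6 4 2 8 5 1 3 7 9 / 8 7 5 3 9 2 6 1 4 / 1 2 9 4 6 8 7 3 5 / 4 3 6 1 7 5 2 9 8 / 3 8 1 7 2 9 4 5 6 / 9 5 7 6 8 4 1 2 3 / 2 6 4 5 1 3 9 8 7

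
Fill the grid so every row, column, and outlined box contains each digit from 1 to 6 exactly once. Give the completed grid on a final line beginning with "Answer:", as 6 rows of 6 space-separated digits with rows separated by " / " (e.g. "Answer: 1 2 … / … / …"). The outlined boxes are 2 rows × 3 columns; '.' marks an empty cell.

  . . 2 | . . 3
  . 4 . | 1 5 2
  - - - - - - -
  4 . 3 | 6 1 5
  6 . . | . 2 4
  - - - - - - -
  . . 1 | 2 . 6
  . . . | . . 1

Step 1. [r6c4∈{3,4,5}] col 4 places 5 nowhere but r6c4 ⇒ r6c4=5.
Step 2. [r5c5∈{3,4}] in row 5, 4 fits only at r5c5, so r5c5=4.
Step 3. [r4c2∈{1,5}] across row 4, 1 lands solely at r4c2, so r4c2=1.
Step 4. [r6c5∈{3}] r6c5 has the single candidate 3 ⇒ r6c5=3.
Step 5. [r2c3∈{6}] r2c3's peers cover all but 6, so r2c3=6.
Step 6. [r5c2∈{3,5}] 3 has one home in col 2: r5c2. So r5c2=3.
Step 7. [r3c2∈{2}] only 2 remains possible at r3c2. So r3c2=2.
Step 8. [r5c1∈{5}] only 5 remains possible at r5c1 ⇒ r5c1=5.
Step 9. [r2c1∈{3}] r2c1 has the single candidate 3. So r2c1=3.
Step 10. [r1c2∈{5}] r1c2's peers cover all but 5 ⇒ r1c2=5.
Step 11. [r4c4∈{3}] r4c4 has the single candidate 3. So r4c4=3.
Step 12. [r6c2∈{6}] r6c2 is down to just 6, so r6c2=6.
Step 13. [r1c5∈{6}] r1c5 is down to just 6. So r1c5=6.
Step 14. [r4c3∈{5}] r4c3 is down to just 5, so r4c3=5.
Step 15. [r1c1∈{1}] r1c1's peers cover all but 1. So r1c1=1.
Step 16. [r6c1∈{2}] only 2 remains possible at r6c1 ⇒ r6c1=2.
Step 17. [r1c4∈{4}] r1c4's peers cover all but 4, so r1c4=4.
Step 18. [r6c3∈{4}] r6c3's peers cover all but 4, so r6c3=4.

Answer: 1 5 2 4 6 3 / 3 4 6 1 5 2 / 4 2 3 6 1 5 / 6 1 5 3 2 4 / 5 3 1 2 4 6 / 2 6 4 5 3 1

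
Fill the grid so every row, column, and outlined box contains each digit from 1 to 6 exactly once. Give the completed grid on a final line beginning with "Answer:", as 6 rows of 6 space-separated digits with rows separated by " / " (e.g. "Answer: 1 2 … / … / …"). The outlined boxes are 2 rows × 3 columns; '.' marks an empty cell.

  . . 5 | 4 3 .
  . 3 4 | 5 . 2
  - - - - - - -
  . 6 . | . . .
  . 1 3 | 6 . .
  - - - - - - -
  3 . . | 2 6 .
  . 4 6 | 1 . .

Step 1. [r6c5∈{5}] only 5 remains possible at r6c5, so r6c5=5.
Step 2. [r3c3∈{2}] r3c3 is down to just 2 ⇒ r3c3=2.
Step 3. [r2c5∈{1}] r2c5 has the single candidate 1 ⇒ r2c5=1.
Step 4. [r3c5∈{4}] r3c5 has the single candidate 4, so r3c5=4.
Step 5. [r1c1∈{1,2,6}] across row 1, 1 lands solely at r1c1, so r1c1=1.
Step 6. [r3c6∈{1,3,5}] in row 3, 1 fits only at r3c6 ⇒ r3c6=1.
Step 7. [r3c1∈{5}] r3c1's peers cover all but 5. So r3c1=5.
Step 8. [r6c1∈{2}] r6c1 is down to just 2. So r6c1=2.
Step 9. [r5c3∈{1}] nothing but 1 survives at r5c3. So r5c3=1.
Step 10. [r1c6∈{6}] r1c6 is down to just 6. So r1c6=6.
Step 11. [r5c2∈{5}] r5c2 is down to just 5, so r5c2=5.
Step 12. [r4c6∈{5}] nothing but 5 survives at r4c6. So r4c6=5.
Step 13. [r1c2∈{2}] r1c2 has the single candidate 2, so r1c2=2.
Step 14. [r5c6∈{4}] only 4 remains possible at r5c6. So r5c6=4.
Step 15. [r4c1∈{4}] r4c1 has the single candidate 4 ⇒ r4c1=4.
Step 16. [r4c5∈{2}] r4c5 has the single candidate 2. So r4c5=2.
Step 17. [r2c1∈{6}] nothing but 6 survives at r2c1. So r2c1=6.
Step 18. [r3c4∈{3}] r3c4 is down to just 3. So r3c4=3.
Step 19. [r6c6∈{3}] nothing but 3 survives at r6c6. So r6c6=3.

Answer: 1 2 5 4 3 6 / 6 3 4 5 1 2 / 5 6 2 3 4 1 / 4 1 3 6 2 5 / 3 5 1 2 6 4 / 2 4 6 1 5 3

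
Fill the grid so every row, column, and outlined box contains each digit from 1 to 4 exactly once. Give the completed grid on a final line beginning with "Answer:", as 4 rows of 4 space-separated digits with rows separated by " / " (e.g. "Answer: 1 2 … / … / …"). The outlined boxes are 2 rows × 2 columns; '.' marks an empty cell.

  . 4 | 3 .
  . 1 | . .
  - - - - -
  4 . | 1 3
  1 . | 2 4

Step 1. [r1c1∈{2}] r1c1 has the single candidate 2, so r1c1=2.
Step 2. [r4c2∈{3}] r4c2 is down to just 3 ⇒ r4c2=3.
Step 3. [r1c4∈{1}] r1c4's peers cover all but 1. So r1c4=1.
Step 4. [r2c4∈{2}] r2c4 has the single candidate 2. So r2c4=2.
Step 5. [r2c3∈{4}] only 4 remains possible at r2c3, so r2c3=4.
Step 6. [r3c2∈{2}] r3c2 has the single candidate 2. So r3c2=2.
Step 7. [r2c1∈{3}] r2c1 is down to just 3, so r2c1=3.

Answer: 2 4 3 1 / 3 1 4 2 / 4 2 1 3 / 1 3 2 4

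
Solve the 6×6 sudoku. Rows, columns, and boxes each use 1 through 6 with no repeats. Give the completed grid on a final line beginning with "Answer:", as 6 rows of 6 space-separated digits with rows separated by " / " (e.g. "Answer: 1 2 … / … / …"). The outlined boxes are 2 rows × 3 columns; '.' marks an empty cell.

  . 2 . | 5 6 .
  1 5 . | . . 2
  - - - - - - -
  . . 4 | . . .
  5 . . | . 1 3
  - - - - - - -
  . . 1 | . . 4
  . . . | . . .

Step 1. [r4c2∈{6}] r4c2 has the single candidate 6, so r4c2=6.
Step 2. [r5c2∈{3}] only 3 remains possible at r5c2 ⇒ r5c2=3.
Step 3. [r6c3∈{2,5,6}] 5 has one home in col 3: r6c3 ⇒ r6c3=5.
Step 4. [r6c4∈{1,2,3,6}] in col 4, 1 fits only at r6c4. So r6c4=1.
Step 5. [r6c6∈{6}] nothing but 6 survives at r6c6, so r6c6=6.
Step 6. [r5c4∈{2}] r5c4 is down to just 2 ⇒ r5c4=2.
Step 7. [r2c4∈{3,4}] in col 4, 3 fits only at r2c4. So r2c4=3.
Step 8. [r6c1∈{2,4}] row 6 places 2 nowhere but r6c1 ⇒ r6c1=2.
Step 9. [r3c6∈{5}] r3c6 has the single candidate 5 ⇒ r3c6=5.
Step 10. [r1c3∈{3}] r1c3 has the single candidate 3, so r1c3=3.
Step 11. [r6c5∈{3}] r6c5 has the single candidate 3. So r6c5=3.
Step 12. [r2c5∈{4}] r2c5's peers cover all but 4. So r2c5=4.
Step 13. [r3c5∈{2}] nothing but 2 survives at r3c5 ⇒ r3c5=2.
Step 14. [r3c4∈{6}] r3c4 is down to just 6, so r3c4=6.
Step 15. [r5c1∈{6}] r5c1's peers cover all but 6, so r5c1=6.
Step 16. [r4c4∈{4}] only 4 remains possible at r4c4, so r4c4=4.
Step 17. [r5c5∈{5}] nothing but 5 survives at r5c5. So r5c5=5.
Step 18. [r4c3∈{2}] r4c3 has the single candidate 2. So r4c3=2.
Step 19. [r3c1∈{3}] nothing but 3 survives at r3c1, so r3c1=3.
Step 20. [r3c2∈{1}] r3c2's peers cover all but 1, so r3c2=1.
Step 21. [r1c6∈{1}] only 1 remains possible at r1c6 ⇒ r1c6=1.
Step 22. [r1c1∈{4}] r1c1 has the single candidate 4, so r1c1=4.
Step 23. [r2c3∈{6}] r2c3 has the single candidate 6, so r2c3=6.
Step 24. [r6c2∈{4}] r6c2 has the single candidate 4, so r6c2=4.

Answer: 4 2 3 5 6 1 / 1 5 6 3 4 2 / 3 1 4 6 2 5 / 5 6 2 4 1 3 / 6 3 1 2 5 4 / 2 4 5 1 3 6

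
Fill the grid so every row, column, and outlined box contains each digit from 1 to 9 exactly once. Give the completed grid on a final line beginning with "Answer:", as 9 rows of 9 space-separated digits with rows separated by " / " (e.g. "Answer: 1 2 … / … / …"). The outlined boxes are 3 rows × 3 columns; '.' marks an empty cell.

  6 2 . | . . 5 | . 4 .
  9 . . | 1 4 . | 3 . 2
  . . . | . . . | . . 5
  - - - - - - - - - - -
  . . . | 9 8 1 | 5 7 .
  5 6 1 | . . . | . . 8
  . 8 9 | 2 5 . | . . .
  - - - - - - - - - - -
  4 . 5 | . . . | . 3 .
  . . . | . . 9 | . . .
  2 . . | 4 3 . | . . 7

Step 1. [r6c6∈{3,4,6,7}] r6c6 is the only open cell in box 5 admitting 6 ⇒ r6c6=6.
Step 2. [r9c6∈{8}] r9c6 has the single candidate 8, so r9c6=8.
Step 3. [r2c6∈{7}] r2c6 has the single candidate 7, so r2c6=7.
Step 4. [r7c7∈{1,2,6,8,9}] row 7 places 8 nowhere but r7c7 ⇒ r7c7=8.
Step 5. [r4c1∈{3}] r4c1 has the single candidate 3 ⇒ r4c1=3.
Step 6. [r2c3∈{8}] r2c3's peers cover all but 8, so r2c3=8.
Step 7. [r6c8∈{1}] r6c8 is down to just 1. So r6c8=1.
Step 8. [r2c8∈{6}] r2c8's peers cover all but 6. So r2c8=6.
Step 9. [r6c7∈{4}] nothing but 4 survives at r6c7, so r6c7=4.
Step 10. [r7c6∈{2}] nothing but 2 survives at r7c6, so r7c6=2.
Step 11. [r3c6∈{3}] r3c6 is down to just 3 ⇒ r3c6=3.
Step 12. [r8c4∈{5,6,7}] r8c4 is the only open cell in col 4 admitting 5, so r8c4=5.
Step 13. [r8c2∈{1,3,7}] in col 2, 3 fits only at r8c2. So r8c2=3.
Step 14. [r1c5∈{9}] r1c5's peers cover all but 9. So r1c5=9.
Step 15. [r7c9∈{1,6,9}] r7c9 is the only open cell in col 9 admitting 9 ⇒ r7c9=9.
Step 16. [r1c9∈{1}] r1c9's peers cover all but 1 ⇒ r1c9=1.
Step 17. [r5c5∈{7}] r5c5's peers cover all but 7, so r5c5=7.
Step 18. [r1c7∈{7}] only 7 remains possible at r1c7 ⇒ r1c7=7.
Step 19. [r8c8∈{2}] r8c8 has the single candidate 2. So r8c8=2.
Step 20. [r7c4∈{6,7}] col 4 places 7 nowhere but r7c4, so r7c4=7.
Step 21. [r7c2∈{1}] r7c2 is down to just 1 ⇒ r7c2=1.
Step 22. [r3c2∈{4,7}] 7 has one home in col 2: r3c2. So r3c2=7.
Step 23. [r8c5∈{1,6}] in col 5, 1 fits only at r8c5. So r8c5=1.
Step 24. [r8c7∈{6}] r8c7's peers cover all but 6 ⇒ r8c7=6.
Step 25. [r3c8∈{8,9}] across col 8, 8 lands solely at r3c8. So r3c8=8.
Step 26. [r3c5∈{2,6}] row 3 places 2 nowhere but r3c5 ⇒ r3c5=2.
Step 27. [r4c3∈{2,4}] 2 has one home in row 4: r4c3. So r4c3=2.
Step 28. [r6c1∈{7}] nothing but 7 survives at r6c1. So r6c1=7.
Step 29. [r3c7∈{9}] only 9 remains possible at r3c7, so r3c7=9.
Step 30. [r9c2∈{9}] r9c2's peers cover all but 9. So r9c2=9.
Step 31. [r9c8∈{5}] r9c8 is down to just 5 ⇒ r9c8=5.
Step 32. [r1c3∈{3}] nothing but 3 survives at r1c3. So r1c3=3.
Step 33. [r7c5∈{6}] nothing but 6 survives at r7c5 ⇒ r7c5=6.
Step 34. [r9c7∈{1}] r9c7's peers cover all but 1 ⇒ r9c7=1.
Step 35. [r6c9∈{3}] r6c9 has the single candidate 3 ⇒ r6c9=3.
Step 36. [r4c9∈{6}] r4c9 is down to just 6. So r4c9=6.
Step 37. [r5c6∈{4}] r5c6 has the single candidate 4, so r5c6=4.
Step 38. [r1c4∈{8}] r1c4 is down to just 8, so r1c4=8.
Step 39. [r2c2∈{5}] r2c2's peers cover all but 5, so r2c2=5.
Step 40. [r5c8∈{9}] r5c8 is down to just 9. So r5c8=9.
Step 41. [r3c4∈{6}] only 6 remains possible at r3c4, so r3c4=6.
Step 42. [r8c3∈{7}] r8c3 is down to just 7. So r8c3=7.
Step 43. [r5c4∈{3}] r5c4 is down to just 3 ⇒ r5c4=3.
Step 44. [r5c7∈{2}] nothing but 2 survives at r5c7, so r5c7=2.
Step 45. [r3c1∈{1}] only 1 remains possible at r3c1 ⇒ r3c1=1.
Step 46. [r8c9∈{4}] nothing but 4 survives at r8c9 ⇒ r8c9=4.
Step 47. [r8c1∈{8}] only 8 remains possible at r8c1 ⇒ r8c1=8.
Step 48. [r9c3∈{6}] r9c3 has the single candidate 6, so r9c3=6.
Step 49. [r3c3∈{4}] only 4 remains possible at r3c3 ⇒ r3c3=4.
Step 50. [r4c2∈{4}] r4c2's peers cover all but 4, so r4c2=4.

Answer: 6 2 3 8 9 5 7 4 1 / 9 5 8 1 4 7 3 6 2 / 1 7 4 6 2 3 9 8 5 / 3 4 2 9 8 1 5 7 6 / 5 6 1 3 7 4 2 9 8 / 7 8 9 2 5 6 4 1 3 / 4 1 5 7 6 2 8 3 9 / 8 3 7 5 1 9 6 2 4 / 2 9 6 4 3 8 1 5 7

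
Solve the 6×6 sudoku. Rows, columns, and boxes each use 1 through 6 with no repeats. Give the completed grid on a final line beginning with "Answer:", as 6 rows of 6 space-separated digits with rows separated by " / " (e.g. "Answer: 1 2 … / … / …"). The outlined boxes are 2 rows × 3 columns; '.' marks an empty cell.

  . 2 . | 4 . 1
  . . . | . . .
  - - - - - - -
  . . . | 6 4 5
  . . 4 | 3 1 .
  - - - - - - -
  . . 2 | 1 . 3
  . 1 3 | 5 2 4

Step 1. [r2c6∈{2,6}] 6 has one home in col 6: r2c6, so r2c6=6.
Step 2. [r6c1∈{6}] r6c1 has the single candidate 6. So r6c1=6.
Step 3. [r3c1∈{1,2,3}] in row 3, 2 fits only at r3c1, so r3c1=2.
Step 4. [r4c1∈{5}] only 5 remains possible at r4c1, so r4c1=5.
Step 5. [r1c1∈{3}] r1c1's peers cover all but 3. So r1c1=3.
Step 6. [r1c5∈{5}] only 5 remains possible at r1c5. So r1c5=5.
Step 7. [r5c1∈{4}] only 4 remains possible at r5c1 ⇒ r5c1=4.
Step 8. [r2c3∈{1,5}] across col 3, 5 lands solely at r2c3 ⇒ r2c3=5.
Step 9. [r5c2∈{5}] nothing but 5 survives at r5c2, so r5c2=5.
Step 10. [r2c4∈{2}] r2c4 has the single candidate 2, so r2c4=2.
Step 11. [r2c5∈{3}] r2c5 is down to just 3. So r2c5=3.
Step 12. [r5c5∈{6}] r5c5 has the single candidate 6 ⇒ r5c5=6.
Step 13. [r3c2∈{3}] nothing but 3 survives at r3c2. So r3c2=3.
Step 14. [r2c2∈{4}] r2c2's peers cover all but 4. So r2c2=4.
Step 15. [r4c2∈{6}] only 6 remains possible at r4c2. So r4c2=6.
Step 16. [r1c3∈{6}] nothing but 6 survives at r1c3 ⇒ r1c3=6.
Step 17. [r4c6∈{2}] r4c6's peers cover all but 2, so r4c6=2.
Step 18. [r2c1∈{1}] r2c1 is down to just 1 ⇒ r2c1=1.
Step 19. [r3c3∈{1}] r3c3 is down to just 1, so r3c3=1.

Answer: 3 2 6 4 5 1 / 1 4 5 2 3 6 / 2 3 1 6 4 5 / 5 6 4 3 1 2 / 4 5 2 1 6 3 / 6 1 3 5 2 4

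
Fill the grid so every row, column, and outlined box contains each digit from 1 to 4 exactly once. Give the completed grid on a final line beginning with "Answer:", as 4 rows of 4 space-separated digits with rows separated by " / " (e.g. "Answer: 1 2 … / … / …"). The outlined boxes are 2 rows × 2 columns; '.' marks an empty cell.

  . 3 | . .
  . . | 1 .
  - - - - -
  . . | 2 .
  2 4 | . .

Step 1. [r3c4∈{1,3,4}] r3c4 is the only open cell in row 3 admitting 4. So r3c4=4.
Step 2. [r2c4∈{2,3}] across row 2, 3 lands solely at r2c4, so r2c4=3.
Step 3. [r1c1∈{1,4}] row 1 places 1 nowhere but r1c1. So r1c1=1.
Step 4. [r2c2∈{2}] r2c2 is down to just 2 ⇒ r2c2=2.
Step 5. [r3c2∈{1}] nothing but 1 survives at r3c2 ⇒ r3c2=1.
Step 6. [r3c1∈{3}] nothing but 3 survives at r3c1. So r3c1=3.
Step 7. [r4c3∈{3}] r4c3 is down to just 3 ⇒ r4c3=3.
Step 8. [r2c1∈{4}] r2c1's peers cover all but 4 ⇒ r2c1=4.
Step 9. [r4c4∈{1}] only 1 remains possible at r4c4 ⇒ r4c4=1.
Step 10. [r1c3∈{4}] r1c3 is down to just 4 ⇒ r1c3=4.
Step 11. [r1c4∈{2}] only 2 remains possible at r1c4 ⇒ r1c4=2.

Answer: 1 3 4 2 / 4 2 1 3 / 3 1 2 4 / 2 4 3 1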